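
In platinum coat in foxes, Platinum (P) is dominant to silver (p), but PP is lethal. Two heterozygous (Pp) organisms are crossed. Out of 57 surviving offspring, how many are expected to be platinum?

Cross: Pp × Pp
Punnett square offspring (before lethality): 1 PP, 2 Pp, 1 pp
The PP genotype is lethal (embryos die); surviving offspring: 2 Pp, 1 pp
platinum: 2 out of 3 → fraction 2/3
Expected count = 2/3 × 57 = 38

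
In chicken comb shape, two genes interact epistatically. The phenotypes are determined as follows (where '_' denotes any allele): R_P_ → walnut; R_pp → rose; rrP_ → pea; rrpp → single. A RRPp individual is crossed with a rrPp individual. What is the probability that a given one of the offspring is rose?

Cross: RRPp × rrPp — consider each gene separately:
R gene: RR × rr → 4 Rr → 4 R_ (out of 4)
P gene: Pp × Pp → 1 PP, 2 Pp, 1 pp → 3 P_ : 1 pp (out of 4)
Genotype classes (out of 4 × 4 = 16): R_P_ = 4×3 = 12; R_pp = 4×1 = 4
Apply the phenotype rules: R_P_ (12) → walnut; R_pp (4) → rose
Phenotype counts (out of 16): 12 walnut, 4 rose
rose: 4 out of 16
Probability: 4/16 = 1/4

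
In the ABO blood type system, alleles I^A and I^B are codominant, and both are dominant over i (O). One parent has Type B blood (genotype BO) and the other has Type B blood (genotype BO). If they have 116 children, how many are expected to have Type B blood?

Cross: BO × BO
Possible offspring genotypes: 1 BB, 2 BO, 1 OO
Blood type counts: 3 Type B, 1 Type O
Probability of Type B: 3/4
Expected count = 3/4 × 116 = 87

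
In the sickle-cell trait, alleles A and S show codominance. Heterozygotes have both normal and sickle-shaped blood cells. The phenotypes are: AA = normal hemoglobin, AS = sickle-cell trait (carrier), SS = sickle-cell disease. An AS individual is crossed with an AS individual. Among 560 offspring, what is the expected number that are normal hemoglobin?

Punnett square for AS × AS:
Offspring genotypes: 1 AA, 2 AS, 1 SS
Phenotype counts: 1 normal hemoglobin, 2 sickle-cell trait (carrier), 1 sickle-cell disease
normal hemoglobin: 1 out of 4 → fraction 1/4
Expected count = 1/4 × 560 = 140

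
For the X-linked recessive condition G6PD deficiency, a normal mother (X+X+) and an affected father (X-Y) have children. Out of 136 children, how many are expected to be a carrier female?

Cross: X+X+ × X-Y
Offspring: 2 X+X-, 2 X+Y
Probability of a carrier female: 2/4 = 1/2
Expected count = 1/2 × 136 = 68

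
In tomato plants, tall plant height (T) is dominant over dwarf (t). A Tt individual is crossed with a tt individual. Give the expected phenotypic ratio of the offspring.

Punnett square for Tt × tt:
Offspring genotypes: 2 Tt, 2 tt
tall: 2, dwarf: 2
Ratio: 1:1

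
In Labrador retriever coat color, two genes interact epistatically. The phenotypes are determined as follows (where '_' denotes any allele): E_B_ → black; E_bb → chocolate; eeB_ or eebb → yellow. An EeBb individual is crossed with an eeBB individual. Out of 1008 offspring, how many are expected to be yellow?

Cross: EeBb × eeBB — consider each gene separately:
E gene: Ee × ee → 2 Ee, 2 ee → 2 E_ : 2 ee (out of 4)
B gene: Bb × BB → 2 BB, 2 Bb → 4 B_ (out of 4)
Genotype classes (out of 4 × 4 = 16): E_B_ = 2×4 = 8; eeB_ = 2×4 = 8
Apply the phenotype rules: E_B_ (8) → black; eeB_ (8) → yellow
Phenotype counts (out of 16): 8 black, 8 yellow
yellow: 8 out of 16 → fraction 1/2
Expected count = 1/2 × 1008 = 504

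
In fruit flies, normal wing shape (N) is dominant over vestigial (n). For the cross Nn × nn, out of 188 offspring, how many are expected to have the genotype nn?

Punnett square for Nn × nn:
Offspring genotypes: 2 Nn, 2 nn
Total offspring: 4
Count with target: 2
Probability: 2/4 = 1/2
Expected count = 1/2 × 188 = 94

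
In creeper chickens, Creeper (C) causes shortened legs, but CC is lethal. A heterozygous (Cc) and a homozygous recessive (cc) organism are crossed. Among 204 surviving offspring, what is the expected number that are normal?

Cross: Cc × cc
Punnett square offspring (before lethality): 2 Cc, 2 cc
No CC offspring are produced in this cross.
normal: 2 out of 4 → fraction 1/2
Expected count = 1/2 × 204 = 102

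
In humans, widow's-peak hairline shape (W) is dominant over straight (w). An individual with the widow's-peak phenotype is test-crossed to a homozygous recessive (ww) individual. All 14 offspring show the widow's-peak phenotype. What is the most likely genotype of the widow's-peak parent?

Test cross: ? × ww
All offspring are widow's-peak.
If the unknown parent were heterozygous (Ww), about half of 14 offspring would be straight; none are. The unknown parent is most likely homozygous dominant (WW).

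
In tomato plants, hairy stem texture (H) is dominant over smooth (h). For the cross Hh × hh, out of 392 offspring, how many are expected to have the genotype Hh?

Punnett square for Hh × hh:
Offspring genotypes: 2 Hh, 2 hh
Total offspring: 4
Count with target: 2
Probability: 2/4 = 1/2
Expected count = 1/2 × 392 = 196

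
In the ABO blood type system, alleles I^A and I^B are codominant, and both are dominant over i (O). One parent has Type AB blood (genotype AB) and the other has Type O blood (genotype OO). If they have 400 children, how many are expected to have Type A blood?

Cross: AB × OO
Possible offspring genotypes: 2 AO, 2 BO
Blood type counts: 2 Type A, 2 Type B
Probability of Type A: 2/4 = 1/2
Expected count = 1/2 × 400 = 200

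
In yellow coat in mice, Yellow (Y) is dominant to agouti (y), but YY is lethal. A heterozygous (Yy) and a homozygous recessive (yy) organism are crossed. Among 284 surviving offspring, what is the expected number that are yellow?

Cross: Yy × yy
Punnett square offspring (before lethality): 2 Yy, 2 yy
No YY offspring are produced in this cross.
yellow: 2 out of 4 → fraction 1/2
Expected count = 1/2 × 284 = 142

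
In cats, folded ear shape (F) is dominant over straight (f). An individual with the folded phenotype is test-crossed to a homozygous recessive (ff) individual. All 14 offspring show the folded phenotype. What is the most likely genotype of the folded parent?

Test cross: ? × ff
All offspring are folded.
If the unknown parent were heterozygous (Ff), about half of 14 offspring would be straight; none are. The unknown parent is most likely homozygous dominant (FF).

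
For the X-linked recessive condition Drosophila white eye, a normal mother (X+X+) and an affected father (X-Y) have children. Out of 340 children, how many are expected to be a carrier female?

Cross: X+X+ × X-Y
Offspring: 2 X+X-, 2 X+Y
Probability of a carrier female: 2/4 = 1/2
Expected count = 1/2 × 340 = 170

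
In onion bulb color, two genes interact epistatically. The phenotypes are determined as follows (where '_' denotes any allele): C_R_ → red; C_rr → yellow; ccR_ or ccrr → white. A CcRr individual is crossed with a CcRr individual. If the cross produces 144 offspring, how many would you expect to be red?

Cross: CcRr × CcRr — consider each gene separately:
C gene: Cc × Cc → 1 CC, 2 Cc, 1 cc → 3 C_ : 1 cc (out of 4)
R gene: Rr × Rr → 1 RR, 2 Rr, 1 rr → 3 R_ : 1 rr (out of 4)
Genotype classes (out of 4 × 4 = 16): C_R_ = 3×3 = 9; C_rr = 3×1 = 3; ccR_ = 1×3 = 3; ccrr = 1×1 = 1
Apply the phenotype rules: C_R_ (9) → red; C_rr (3) → yellow; ccR_ (3) + ccrr (1) → white
Phenotype counts (out of 16): 9 red, 3 yellow, 4 white
red: 9 out of 16 → fraction 9/16
Expected count = 9/16 × 144 = 81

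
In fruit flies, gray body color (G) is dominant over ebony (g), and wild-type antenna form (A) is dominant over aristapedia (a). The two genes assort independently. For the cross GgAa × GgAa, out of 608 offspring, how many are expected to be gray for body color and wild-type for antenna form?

Dihybrid cross GgAa × GgAa — consider each gene separately:
body color: Gg × Gg → 1 GG, 2 Gg, 1 gg → 3 G_ : 1 gg (out of 4)
antenna form: Aa × Aa → 1 AA, 2 Aa, 1 aa → 3 A_ : 1 aa (out of 4)
Looking for: gray (G_) and wild-type (A_)
P(gray) = 3/4, P(wild-type) = 3/4
P(both) = 3/4 × 3/4 = 9/16
Expected count = 9/16 × 608 = 342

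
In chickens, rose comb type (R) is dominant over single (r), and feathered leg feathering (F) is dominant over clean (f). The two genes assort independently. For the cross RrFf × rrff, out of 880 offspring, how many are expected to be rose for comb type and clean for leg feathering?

Dihybrid cross RrFf × rrff — consider each gene separately:
comb type: Rr × rr → 2 Rr, 2 rr → 2 R_ : 2 rr (out of 4)
leg feathering: Ff × ff → 2 Ff, 2 ff → 2 F_ : 2 ff (out of 4)
Looking for: rose (R_) and clean (ff)
P(rose) = 2/4, P(clean) = 2/4
P(both) = 2/4 × 2/4 = 4/16 = 1/4
Expected count = 1/4 × 880 = 220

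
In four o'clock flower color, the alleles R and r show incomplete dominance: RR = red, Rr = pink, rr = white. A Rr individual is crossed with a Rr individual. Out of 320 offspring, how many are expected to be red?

Punnett square for Rr × Rr:
Offspring genotypes: 1 RR, 2 Rr, 1 rr
Phenotype counts: 1 red, 2 pink, 1 white
red: 1 out of 4 → fraction 1/4
Expected count = 1/4 × 320 = 80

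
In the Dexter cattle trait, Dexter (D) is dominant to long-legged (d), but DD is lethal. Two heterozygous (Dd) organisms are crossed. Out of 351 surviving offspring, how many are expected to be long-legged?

Cross: Dd × Dd
Punnett square offspring (before lethality): 1 DD, 2 Dd, 1 dd
The DD genotype is lethal (embryos die); surviving offspring: 2 Dd, 1 dd
long-legged: 1 out of 3 → fraction 1/3
Expected count = 1/3 × 351 = 117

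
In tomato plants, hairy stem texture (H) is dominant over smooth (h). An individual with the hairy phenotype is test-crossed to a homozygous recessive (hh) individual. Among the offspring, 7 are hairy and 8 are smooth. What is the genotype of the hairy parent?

Test cross: ? × hh
Offspring: 7 hairy, 8 smooth — approximately 1:1.
A 1:1 ratio in a test cross indicates the unknown parent is heterozygous (Hh).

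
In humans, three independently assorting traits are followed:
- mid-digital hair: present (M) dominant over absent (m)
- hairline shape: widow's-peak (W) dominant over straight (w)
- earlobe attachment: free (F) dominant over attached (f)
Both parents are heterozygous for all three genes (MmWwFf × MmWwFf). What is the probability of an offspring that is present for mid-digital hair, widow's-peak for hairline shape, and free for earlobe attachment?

Trihybrid cross: MmWwFf × MmWwFf
Each trait segregates independently with a 3:1 phenotypic ratio, so each gene contributes 3/4 (dominant) or 1/4 (recessive).
Target: present (mid-digital hair), widow's-peak (hairline shape), free (earlobe attachment)
Probability = product of independent per-trait probabilities
= 3/4 × 3/4 × 3/4 = 27/64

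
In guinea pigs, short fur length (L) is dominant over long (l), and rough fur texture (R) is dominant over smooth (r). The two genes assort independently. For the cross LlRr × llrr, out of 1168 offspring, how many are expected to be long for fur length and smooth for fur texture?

Dihybrid cross LlRr × llrr — consider each gene separately:
fur length: Ll × ll → 2 Ll, 2 ll → 2 L_ : 2 ll (out of 4)
fur texture: Rr × rr → 2 Rr, 2 rr → 2 R_ : 2 rr (out of 4)
Looking for: long (ll) and smooth (rr)
P(long) = 2/4, P(smooth) = 2/4
P(both) = 2/4 × 2/4 = 4/16 = 1/4
Expected count = 1/4 × 1168 = 292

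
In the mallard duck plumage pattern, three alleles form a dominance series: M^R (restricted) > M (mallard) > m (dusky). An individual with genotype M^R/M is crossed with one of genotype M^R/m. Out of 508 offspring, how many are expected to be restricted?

Cross: M^R/M × M^R/m
Allele dominance: M^R > M > m
Offspring genotypes: 1 M^R/M^R, 1 M^R/m, 1 M^R/M, 1 M/m
Phenotype counts: 3 restricted, 1 mallard
restricted: 3 out of 4 → fraction 3/4
Expected count = 3/4 × 508 = 381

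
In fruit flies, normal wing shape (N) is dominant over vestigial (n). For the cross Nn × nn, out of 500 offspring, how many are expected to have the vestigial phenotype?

Punnett square for Nn × nn:
Offspring genotypes: 2 Nn, 2 nn
Total offspring: 4
Count with target: 2
Probability: 2/4 = 1/2
Expected count = 1/2 × 500 = 250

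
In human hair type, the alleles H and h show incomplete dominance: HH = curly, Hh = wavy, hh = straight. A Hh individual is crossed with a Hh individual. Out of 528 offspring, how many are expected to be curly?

Punnett square for Hh × Hh:
Offspring genotypes: 1 HH, 2 Hh, 1 hh
Phenotype counts: 1 curly, 2 wavy, 1 straight
curly: 1 out of 4 → fraction 1/4
Expected count = 1/4 × 528 = 132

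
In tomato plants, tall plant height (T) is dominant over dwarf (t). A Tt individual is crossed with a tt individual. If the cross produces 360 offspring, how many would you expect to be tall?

Punnett square for Tt × tt:
Offspring genotypes: 2 Tt, 2 tt
tall: 2, dwarf: 2
tall: 2 out of 4 → fraction 1/2
Expected count = 1/2 × 360 = 180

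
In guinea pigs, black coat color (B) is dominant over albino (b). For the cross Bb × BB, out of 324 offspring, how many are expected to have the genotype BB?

Punnett square for Bb × BB:
Offspring genotypes: 2 BB, 2 Bb
Total offspring: 4
Count with target: 2
Probability: 2/4 = 1/2
Expected count = 1/2 × 324 = 162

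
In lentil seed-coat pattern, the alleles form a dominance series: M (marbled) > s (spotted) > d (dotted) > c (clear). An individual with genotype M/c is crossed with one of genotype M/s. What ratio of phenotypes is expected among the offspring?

Cross: M/c × M/s
Allele dominance: M > s > d > c
Offspring genotypes: 1 M/M, 1 M/s, 1 M/c, 1 s/c
Phenotype counts: 3 marbled, 1 spotted
Ratio: 3 marbled : 1 spotted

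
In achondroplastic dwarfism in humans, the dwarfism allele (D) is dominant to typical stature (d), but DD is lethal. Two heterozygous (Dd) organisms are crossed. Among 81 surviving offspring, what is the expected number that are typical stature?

Cross: Dd × Dd
Punnett square offspring (before lethality): 1 DD, 2 Dd, 1 dd
The DD genotype is lethal (embryos die); surviving offspring: 2 Dd, 1 dd
typical stature: 1 out of 3 → fraction 1/3
Expected count = 1/3 × 81 = 27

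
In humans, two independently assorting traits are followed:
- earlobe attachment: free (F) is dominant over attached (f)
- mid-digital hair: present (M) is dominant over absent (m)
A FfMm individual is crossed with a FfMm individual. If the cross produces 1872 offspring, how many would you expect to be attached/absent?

Dihybrid cross FfMm × FfMm — consider each gene separately:
earlobe attachment: Ff × Ff → 1 FF, 2 Ff, 1 ff → 3 F_ : 1 ff (out of 4)
mid-digital hair: Mm × Mm → 1 MM, 2 Mm, 1 mm → 3 M_ : 1 mm (out of 4)
Combine (counts out of 4 × 4 = 16): free/present (F_M_) = 3×3 = 9; free/absent (F_mm) = 3×1 = 3; attached/present (ffM_) = 1×3 = 3; attached/absent (ffmm) = 1×1 = 1
Phenotype counts (out of 16): 9 free/present, 3 free/absent, 3 attached/present, 1 attached/absent
attached/absent: 1 out of 16 → fraction 1/16
Expected count = 1/16 × 1872 = 117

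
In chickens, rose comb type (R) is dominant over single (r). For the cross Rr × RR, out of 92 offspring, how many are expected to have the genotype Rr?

Punnett square for Rr × RR:
Offspring genotypes: 2 RR, 2 Rr
Total offspring: 4
Count with target: 2
Probability: 2/4 = 1/2
Expected count = 1/2 × 92 = 46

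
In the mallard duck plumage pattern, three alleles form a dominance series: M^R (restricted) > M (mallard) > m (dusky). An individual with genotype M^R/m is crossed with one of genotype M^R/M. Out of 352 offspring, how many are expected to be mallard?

Cross: M^R/m × M^R/M
Allele dominance: M^R > M > m
Offspring genotypes: 1 M^R/M^R, 1 M^R/M, 1 M^R/m, 1 M/m
Phenotype counts: 3 restricted, 1 mallard
mallard: 1 out of 4 → fraction 1/4
Expected count = 1/4 × 352 = 88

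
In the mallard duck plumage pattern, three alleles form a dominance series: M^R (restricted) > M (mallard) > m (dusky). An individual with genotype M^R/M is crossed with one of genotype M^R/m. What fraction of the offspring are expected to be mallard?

Cross: M^R/M × M^R/m
Allele dominance: M^R > M > m
Offspring genotypes: 1 M^R/M^R, 1 M^R/m, 1 M^R/M, 1 M/m
Phenotype counts: 3 restricted, 1 mallard
mallard: 1 out of 4
Probability: 1/4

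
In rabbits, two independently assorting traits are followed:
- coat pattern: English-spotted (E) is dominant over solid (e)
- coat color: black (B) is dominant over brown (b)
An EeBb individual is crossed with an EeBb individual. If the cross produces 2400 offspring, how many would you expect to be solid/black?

Dihybrid cross EeBb × EeBb — consider each gene separately:
coat pattern: Ee × Ee → 1 EE, 2 Ee, 1 ee → 3 E_ : 1 ee (out of 4)
coat color: Bb × Bb → 1 BB, 2 Bb, 1 bb → 3 B_ : 1 bb (out of 4)
Combine (counts out of 4 × 4 = 16): English-spotted/black (E_B_) = 3×3 = 9; English-spotted/brown (E_bb) = 3×1 = 3; solid/black (eeB_) = 1×3 = 3; solid/brown (eebb) = 1×1 = 1
Phenotype counts (out of 16): 9 English-spotted/black, 3 English-spotted/brown, 3 solid/black, 1 solid/brown
solid/black: 3 out of 16 → fraction 3/16
Expected count = 3/16 × 2400 = 450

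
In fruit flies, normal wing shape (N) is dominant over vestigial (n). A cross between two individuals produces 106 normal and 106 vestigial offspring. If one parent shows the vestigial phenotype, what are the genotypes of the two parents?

Observed offspring: 106 normal, 106 vestigial
The observed ratio simplifies to 1:1. One parent shows vestigial, so its genotype must be nn. A 1:1 offspring split requires the other parent to be heterozygous (Nn).
Parent genotypes: nn × Nn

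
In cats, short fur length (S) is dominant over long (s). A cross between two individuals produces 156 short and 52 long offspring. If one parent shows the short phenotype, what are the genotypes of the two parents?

Observed offspring: 156 short, 52 long
The observed ratio simplifies to 3:1. Long (ss) offspring appear, so each parent must contribute one s allele. The parent stated to show short carries S, so it is Ss. The other parent is then either Ss or ss: Ss × ss would give a 1:1 split, whereas Ss × Ss gives 3:1 — matching the data. So both parents are heterozygous (Ss × Ss).
Parent genotypes: Ss × Ss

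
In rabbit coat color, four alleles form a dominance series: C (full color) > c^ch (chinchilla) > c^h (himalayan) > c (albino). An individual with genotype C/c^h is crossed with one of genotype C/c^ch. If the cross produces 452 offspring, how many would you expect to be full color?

Cross: C/c^h × C/c^ch
Allele dominance: C > c^ch > c^h > c
Offspring genotypes: 1 C/C, 1 C/c^ch, 1 C/c^h, 1 c^ch/c^h
Phenotype counts: 3 full color, 1 chinchilla
full color: 3 out of 4 → fraction 3/4
Expected count = 3/4 × 452 = 339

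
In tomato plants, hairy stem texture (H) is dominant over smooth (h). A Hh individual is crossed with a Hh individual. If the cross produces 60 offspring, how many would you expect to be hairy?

Punnett square for Hh × Hh:
Offspring genotypes: 1 HH, 2 Hh, 1 hh
hairy: 3, smooth: 1
hairy: 3 out of 4 → fraction 3/4
Expected count = 3/4 × 60 = 45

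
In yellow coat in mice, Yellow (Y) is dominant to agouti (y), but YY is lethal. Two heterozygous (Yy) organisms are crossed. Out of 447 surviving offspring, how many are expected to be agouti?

Cross: Yy × Yy
Punnett square offspring (before lethality): 1 YY, 2 Yy, 1 yy
The YY genotype is lethal (embryos die); surviving offspring: 2 Yy, 1 yy
agouti: 1 out of 3 → fraction 1/3
Expected count = 1/3 × 447 = 149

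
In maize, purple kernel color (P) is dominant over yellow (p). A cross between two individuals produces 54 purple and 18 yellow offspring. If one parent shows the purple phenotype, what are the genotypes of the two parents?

Observed offspring: 54 purple, 18 yellow
The observed ratio simplifies to 3:1. Yellow (pp) offspring appear, so each parent must contribute one p allele. The parent stated to show purple carries P, so it is Pp. The other parent is then either Pp or pp: Pp × pp would give a 1:1 split, whereas Pp × Pp gives 3:1 — matching the data. So both parents are heterozygous (Pp × Pp).
Parent genotypes: Pp × Pp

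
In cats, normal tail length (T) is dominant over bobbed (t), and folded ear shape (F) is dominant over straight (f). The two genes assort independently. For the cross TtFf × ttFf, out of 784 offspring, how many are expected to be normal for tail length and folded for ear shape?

Dihybrid cross TtFf × ttFf — consider each gene separately:
tail length: Tt × tt → 2 Tt, 2 tt → 2 T_ : 2 tt (out of 4)
ear shape: Ff × Ff → 1 FF, 2 Ff, 1 ff → 3 F_ : 1 ff (out of 4)
Looking for: normal (T_) and folded (F_)
P(normal) = 2/4, P(folded) = 3/4
P(both) = 2/4 × 3/4 = 6/16 = 3/8
Expected count = 3/8 × 784 = 294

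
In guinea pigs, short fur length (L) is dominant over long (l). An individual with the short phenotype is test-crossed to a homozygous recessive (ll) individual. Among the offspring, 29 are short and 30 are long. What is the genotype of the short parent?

Test cross: ? × ll
Offspring: 29 short, 30 long — approximately 1:1.
A 1:1 ratio in a test cross indicates the unknown parent is heterozygous (Ll).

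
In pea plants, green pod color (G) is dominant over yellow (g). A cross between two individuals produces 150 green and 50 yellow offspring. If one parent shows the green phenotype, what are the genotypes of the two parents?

Observed offspring: 150 green, 50 yellow
The observed ratio simplifies to 3:1. Yellow (gg) offspring appear, so each parent must contribute one g allele. The parent stated to show green carries G, so it is Gg. The other parent is then either Gg or gg: Gg × gg would give a 1:1 split, whereas Gg × Gg gives 3:1 — matching the data. So both parents are heterozygous (Gg × Gg).
Parent genotypes: Gg × Gg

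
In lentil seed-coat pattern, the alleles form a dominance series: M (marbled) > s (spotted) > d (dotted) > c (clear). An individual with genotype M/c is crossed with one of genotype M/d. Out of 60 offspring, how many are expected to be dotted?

Cross: M/c × M/d
Allele dominance: M > s > d > c
Offspring genotypes: 1 M/M, 1 M/d, 1 M/c, 1 d/c
Phenotype counts: 3 marbled, 1 dotted
dotted: 1 out of 4 → fraction 1/4
Expected count = 1/4 × 60 = 15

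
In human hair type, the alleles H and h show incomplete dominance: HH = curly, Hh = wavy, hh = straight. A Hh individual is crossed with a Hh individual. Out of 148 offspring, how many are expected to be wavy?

Punnett square for Hh × Hh:
Offspring genotypes: 1 HH, 2 Hh, 1 hh
Phenotype counts: 1 curly, 2 wavy, 1 straight
wavy: 2 out of 4 → fraction 1/2
Expected count = 1/2 × 148 = 74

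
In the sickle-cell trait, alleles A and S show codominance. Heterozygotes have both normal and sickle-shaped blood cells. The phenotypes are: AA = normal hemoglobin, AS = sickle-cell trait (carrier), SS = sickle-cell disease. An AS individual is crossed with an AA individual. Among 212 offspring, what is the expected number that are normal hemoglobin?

Punnett square for AS × AA:
Offspring genotypes: 2 AA, 2 AS
Phenotype counts: 2 normal hemoglobin, 2 sickle-cell trait (carrier)
normal hemoglobin: 2 out of 4 → fraction 1/2
Expected count = 1/2 × 212 = 106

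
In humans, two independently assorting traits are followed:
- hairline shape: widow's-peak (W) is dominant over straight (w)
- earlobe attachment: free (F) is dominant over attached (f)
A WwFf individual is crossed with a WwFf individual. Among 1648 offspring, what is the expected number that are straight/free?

Dihybrid cross WwFf × WwFf — consider each gene separately:
hairline shape: Ww × Ww → 1 WW, 2 Ww, 1 ww → 3 W_ : 1 ww (out of 4)
earlobe attachment: Ff × Ff → 1 FF, 2 Ff, 1 ff → 3 F_ : 1 ff (out of 4)
Combine (counts out of 4 × 4 = 16): widow's-peak/free (W_F_) = 3×3 = 9; widow's-peak/attached (W_ff) = 3×1 = 3; straight/free (wwF_) = 1×3 = 3; straight/attached (wwff) = 1×1 = 1
Phenotype counts (out of 16): 9 widow's-peak/free, 3 widow's-peak/attached, 3 straight/free, 1 straight/attached
straight/free: 3 out of 16 → fraction 3/16
Expected count = 3/16 × 1648 = 309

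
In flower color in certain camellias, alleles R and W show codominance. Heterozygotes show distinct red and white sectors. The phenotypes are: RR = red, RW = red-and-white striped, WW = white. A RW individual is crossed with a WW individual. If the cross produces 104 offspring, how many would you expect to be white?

Punnett square for RW × WW:
Offspring genotypes: 2 RW, 2 WW
Phenotype counts: 2 red-and-white striped, 2 white
white: 2 out of 4 → fraction 1/2
Expected count = 1/2 × 104 = 52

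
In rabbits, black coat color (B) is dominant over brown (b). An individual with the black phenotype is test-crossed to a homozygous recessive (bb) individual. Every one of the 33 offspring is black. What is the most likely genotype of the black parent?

Test cross: ? × bb
All offspring are black.
If the unknown parent were heterozygous (Bb), about half of 33 offspring would be brown; none are. The unknown parent is most likely homozygous dominant (BB).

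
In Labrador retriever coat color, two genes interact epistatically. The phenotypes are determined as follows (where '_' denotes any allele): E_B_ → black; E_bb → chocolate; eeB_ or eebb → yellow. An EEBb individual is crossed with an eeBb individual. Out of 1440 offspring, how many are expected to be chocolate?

Cross: EEBb × eeBb — consider each gene separately:
E gene: EE × ee → 4 Ee → 4 E_ (out of 4)
B gene: Bb × Bb → 1 BB, 2 Bb, 1 bb → 3 B_ : 1 bb (out of 4)
Genotype classes (out of 4 × 4 = 16): E_B_ = 4×3 = 12; E_bb = 4×1 = 4
Apply the phenotype rules: E_B_ (12) → black; E_bb (4) → chocolate
Phenotype counts (out of 16): 12 black, 4 chocolate
chocolate: 4 out of 16 → fraction 1/4
Expected count = 1/4 × 1440 = 360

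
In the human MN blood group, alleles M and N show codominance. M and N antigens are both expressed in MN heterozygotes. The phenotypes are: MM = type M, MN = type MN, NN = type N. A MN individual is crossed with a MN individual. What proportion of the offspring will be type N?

Punnett square for MN × MN:
Offspring genotypes: 1 MM, 2 MN, 1 NN
Phenotype counts: 1 type M, 2 type MN, 1 type N
type N: 1 out of 4
Probability: 1/4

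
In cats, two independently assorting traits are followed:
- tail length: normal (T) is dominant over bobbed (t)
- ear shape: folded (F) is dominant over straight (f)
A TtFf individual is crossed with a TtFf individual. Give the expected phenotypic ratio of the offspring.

Dihybrid cross TtFf × TtFf — consider each gene separately:
tail length: Tt × Tt → 1 TT, 2 Tt, 1 tt → 3 T_ : 1 tt (out of 4)
ear shape: Ff × Ff → 1 FF, 2 Ff, 1 ff → 3 F_ : 1 ff (out of 4)
Combine (counts out of 4 × 4 = 16): normal/folded (T_F_) = 3×3 = 9; normal/straight (T_ff) = 3×1 = 3; bobbed/folded (ttF_) = 1×3 = 3; bobbed/straight (ttff) = 1×1 = 1
Phenotype counts (out of 16): 9 normal/folded, 3 normal/straight, 3 bobbed/folded, 1 bobbed/straight
Ratio: 9 normal/folded : 3 normal/straight : 3 bobbed/folded : 1 bobbed/straight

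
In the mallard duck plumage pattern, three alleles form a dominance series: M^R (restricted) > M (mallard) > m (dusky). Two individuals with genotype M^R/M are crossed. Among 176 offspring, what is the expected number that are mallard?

Cross: M^R/M × M^R/M
Allele dominance: M^R > M > m
Offspring genotypes: 1 M^R/M^R, 2 M^R/M, 1 M/M
Phenotype counts: 3 restricted, 1 mallard
mallard: 1 out of 4 → fraction 1/4
Expected count = 1/4 × 176 = 44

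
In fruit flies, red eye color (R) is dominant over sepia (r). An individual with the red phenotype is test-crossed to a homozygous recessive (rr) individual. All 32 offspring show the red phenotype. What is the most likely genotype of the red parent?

Test cross: ? × rr
All offspring are red.
If the unknown parent were heterozygous (Rr), about half of 32 offspring would be sepia; none are. The unknown parent is most likely homozygous dominant (RR).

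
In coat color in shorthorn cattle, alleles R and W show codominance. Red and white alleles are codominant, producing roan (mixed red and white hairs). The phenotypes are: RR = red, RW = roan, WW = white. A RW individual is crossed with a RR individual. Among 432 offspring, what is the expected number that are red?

Punnett square for RW × RR:
Offspring genotypes: 2 RR, 2 RW
Phenotype counts: 2 red, 2 roan
red: 2 out of 4 → fraction 1/2
Expected count = 1/2 × 432 = 216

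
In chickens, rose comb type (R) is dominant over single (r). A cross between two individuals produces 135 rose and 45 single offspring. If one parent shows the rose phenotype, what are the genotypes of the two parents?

Observed offspring: 135 rose, 45 single
The observed ratio simplifies to 3:1. Single (rr) offspring appear, so each parent must contribute one r allele. The parent stated to show rose carries R, so it is Rr. The other parent is then either Rr or rr: Rr × rr would give a 1:1 split, whereas Rr × Rr gives 3:1 — matching the data. So both parents are heterozygous (Rr × Rr).
Parent genotypes: Rr × Rr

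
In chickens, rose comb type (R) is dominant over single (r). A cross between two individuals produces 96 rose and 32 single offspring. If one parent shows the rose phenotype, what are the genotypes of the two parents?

Observed offspring: 96 rose, 32 single
The observed ratio simplifies to 3:1. Single (rr) offspring appear, so each parent must contribute one r allele. The parent stated to show rose carries R, so it is Rr. The other parent is then either Rr or rr: Rr × rr would give a 1:1 split, whereas Rr × Rr gives 3:1 — matching the data. So both parents are heterozygous (Rr × Rr).
Parent genotypes: Rr × Rr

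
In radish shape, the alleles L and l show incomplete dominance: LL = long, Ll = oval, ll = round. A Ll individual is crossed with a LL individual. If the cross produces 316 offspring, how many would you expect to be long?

Punnett square for Ll × LL:
Offspring genotypes: 2 LL, 2 Ll
Phenotype counts: 2 long, 2 oval
long: 2 out of 4 → fraction 1/2
Expected count = 1/2 × 316 = 158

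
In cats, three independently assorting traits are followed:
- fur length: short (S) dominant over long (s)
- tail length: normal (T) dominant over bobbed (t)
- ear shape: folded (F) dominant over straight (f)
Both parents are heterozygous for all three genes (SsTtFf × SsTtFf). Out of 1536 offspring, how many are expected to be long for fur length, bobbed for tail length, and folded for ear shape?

Trihybrid cross: SsTtFf × SsTtFf
Each trait segregates independently with a 3:1 phenotypic ratio, so each gene contributes 3/4 (dominant) or 1/4 (recessive).
Target: long (fur length), bobbed (tail length), folded (ear shape)
Probability = product of independent per-trait probabilities
= 1/4 × 1/4 × 3/4 = 3/64
Expected count = 3/64 × 1536 = 72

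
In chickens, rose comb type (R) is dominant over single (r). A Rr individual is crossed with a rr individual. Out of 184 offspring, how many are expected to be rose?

Punnett square for Rr × rr:
Offspring genotypes: 2 Rr, 2 rr
rose: 2, single: 2
rose: 2 out of 4 → fraction 1/2
Expected count = 1/2 × 184 = 92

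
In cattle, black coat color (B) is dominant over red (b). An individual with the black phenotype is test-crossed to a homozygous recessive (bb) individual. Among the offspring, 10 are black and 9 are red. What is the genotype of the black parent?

Test cross: ? × bb
Offspring: 10 black, 9 red — approximately 1:1.
A 1:1 ratio in a test cross indicates the unknown parent is heterozygous (Bb).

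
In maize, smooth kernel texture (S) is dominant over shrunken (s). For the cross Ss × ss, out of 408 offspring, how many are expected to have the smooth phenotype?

Punnett square for Ss × ss:
Offspring genotypes: 2 Ss, 2 ss
Total offspring: 4
Count with target: 2
Probability: 2/4 = 1/2
Expected count = 1/2 × 408 = 204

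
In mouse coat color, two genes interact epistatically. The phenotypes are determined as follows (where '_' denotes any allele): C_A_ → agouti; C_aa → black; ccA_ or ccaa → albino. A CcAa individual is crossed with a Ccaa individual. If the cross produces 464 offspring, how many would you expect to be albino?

Cross: CcAa × Ccaa — consider each gene separately:
C gene: Cc × Cc → 1 CC, 2 Cc, 1 cc → 3 C_ : 1 cc (out of 4)
A gene: Aa × aa → 2 Aa, 2 aa → 2 A_ : 2 aa (out of 4)
Genotype classes (out of 4 × 4 = 16): C_A_ = 3×2 = 6; C_aa = 3×2 = 6; ccA_ = 1×2 = 2; ccaa = 1×2 = 2
Apply the phenotype rules: C_A_ (6) → agouti; C_aa (6) → black; ccA_ (2) + ccaa (2) → albino
Phenotype counts (out of 16): 6 agouti, 6 black, 4 albino
albino: 4 out of 16 → fraction 1/4
Expected count = 1/4 × 464 = 116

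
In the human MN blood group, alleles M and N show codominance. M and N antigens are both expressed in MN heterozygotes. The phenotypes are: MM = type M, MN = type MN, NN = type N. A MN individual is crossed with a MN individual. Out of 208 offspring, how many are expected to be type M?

Punnett square for MN × MN:
Offspring genotypes: 1 MM, 2 MN, 1 NN
Phenotype counts: 1 type M, 2 type MN, 1 type N
type M: 1 out of 4 → fraction 1/4
Expected count = 1/4 × 208 = 52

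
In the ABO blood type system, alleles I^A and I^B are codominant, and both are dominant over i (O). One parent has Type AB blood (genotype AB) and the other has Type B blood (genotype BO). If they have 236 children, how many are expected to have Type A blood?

Cross: AB × BO
Possible offspring genotypes: 1 AB, 1 AO, 1 BB, 1 BO
Blood type counts: 1 Type AB, 1 Type A, 2 Type B
Probability of Type A: 1/4
Expected count = 1/4 × 236 = 59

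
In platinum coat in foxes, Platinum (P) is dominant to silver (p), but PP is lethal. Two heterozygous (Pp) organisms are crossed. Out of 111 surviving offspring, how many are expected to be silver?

Cross: Pp × Pp
Punnett square offspring (before lethality): 1 PP, 2 Pp, 1 pp
The PP genotype is lethal (embryos die); surviving offspring: 2 Pp, 1 pp
silver: 1 out of 3 → fraction 1/3
Expected count = 1/3 × 111 = 37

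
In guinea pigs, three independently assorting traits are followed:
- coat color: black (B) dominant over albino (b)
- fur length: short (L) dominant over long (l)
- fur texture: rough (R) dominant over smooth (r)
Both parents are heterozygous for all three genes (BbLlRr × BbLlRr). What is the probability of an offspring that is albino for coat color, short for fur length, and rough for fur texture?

Trihybrid cross: BbLlRr × BbLlRr
Each trait segregates independently with a 3:1 phenotypic ratio, so each gene contributes 3/4 (dominant) or 1/4 (recessive).
Target: albino (coat color), short (fur length), rough (fur texture)
Probability = product of independent per-trait probabilities
= 1/4 × 3/4 × 3/4 = 9/64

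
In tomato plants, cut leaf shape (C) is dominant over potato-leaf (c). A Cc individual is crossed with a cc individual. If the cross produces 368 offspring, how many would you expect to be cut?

Punnett square for Cc × cc:
Offspring genotypes: 2 Cc, 2 cc
cut: 2, potato-leaf: 2
cut: 2 out of 4 → fraction 1/2
Expected count = 1/2 × 368 = 184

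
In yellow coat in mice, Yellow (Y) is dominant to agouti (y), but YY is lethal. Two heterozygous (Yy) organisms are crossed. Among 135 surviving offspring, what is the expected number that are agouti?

Cross: Yy × Yy
Punnett square offspring (before lethality): 1 YY, 2 Yy, 1 yy
The YY genotype is lethal (embryos die); surviving offspring: 2 Yy, 1 yy
agouti: 1 out of 3 → fraction 1/3
Expected count = 1/3 × 135 = 45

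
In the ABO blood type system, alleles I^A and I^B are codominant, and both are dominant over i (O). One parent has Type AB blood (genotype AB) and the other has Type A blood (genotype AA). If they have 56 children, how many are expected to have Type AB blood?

Cross: AB × AA
Possible offspring genotypes: 2 AA, 2 AB
Blood type counts: 2 Type A, 2 Type AB
Probability of Type AB: 2/4 = 1/2
Expected count = 1/2 × 56 = 28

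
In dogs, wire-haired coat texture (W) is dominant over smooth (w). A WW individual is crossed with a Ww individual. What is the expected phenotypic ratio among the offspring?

Punnett square for WW × Ww:
Offspring genotypes: 2 WW, 2 Ww
wire-haired: 4, smooth: 0
Ratio: all wire-haired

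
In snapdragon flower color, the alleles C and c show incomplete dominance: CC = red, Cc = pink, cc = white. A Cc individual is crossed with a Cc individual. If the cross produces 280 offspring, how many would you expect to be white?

Punnett square for Cc × Cc:
Offspring genotypes: 1 CC, 2 Cc, 1 cc
Phenotype counts: 1 red, 2 pink, 1 white
white: 1 out of 4 → fraction 1/4
Expected count = 1/4 × 280 = 70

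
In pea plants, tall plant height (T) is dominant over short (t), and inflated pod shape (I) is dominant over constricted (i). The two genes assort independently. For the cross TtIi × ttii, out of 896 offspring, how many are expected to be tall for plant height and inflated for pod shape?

Dihybrid cross TtIi × ttii — consider each gene separately:
plant height: Tt × tt → 2 Tt, 2 tt → 2 T_ : 2 tt (out of 4)
pod shape: Ii × ii → 2 Ii, 2 ii → 2 I_ : 2 ii (out of 4)
Looking for: tall (T_) and inflated (I_)
P(tall) = 2/4, P(inflated) = 2/4
P(both) = 2/4 × 2/4 = 4/16 = 1/4
Expected count = 1/4 × 896 = 224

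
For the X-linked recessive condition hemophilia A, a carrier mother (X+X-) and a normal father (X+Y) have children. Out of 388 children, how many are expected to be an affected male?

Cross: X+X- × X+Y
Offspring: 1 X+X+, 1 X+Y, 1 X+X-, 1 X-Y
Probability of an affected male: 1/4
Expected count = 1/4 × 388 = 97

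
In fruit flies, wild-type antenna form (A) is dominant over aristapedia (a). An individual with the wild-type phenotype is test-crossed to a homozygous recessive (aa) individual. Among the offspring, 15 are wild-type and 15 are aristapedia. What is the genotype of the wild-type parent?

Test cross: ? × aa
Offspring: 15 wild-type, 15 aristapedia — approximately 1:1.
A 1:1 ratio in a test cross indicates the unknown parent is heterozygous (Aa).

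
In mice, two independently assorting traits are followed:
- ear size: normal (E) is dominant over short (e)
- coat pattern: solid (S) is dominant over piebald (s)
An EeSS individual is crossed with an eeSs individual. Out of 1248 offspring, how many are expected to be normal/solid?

Dihybrid cross EeSS × eeSs — consider each gene separately:
ear size: Ee × ee → 2 Ee, 2 ee → 2 E_ : 2 ee (out of 4)
coat pattern: SS × Ss → 2 SS, 2 Ss → 4 S_ (out of 4)
Combine (counts out of 4 × 4 = 16): normal/solid (E_S_) = 2×4 = 8; short/solid (eeS_) = 2×4 = 8
Phenotype counts (out of 16): 8 normal/solid, 8 short/solid
normal/solid: 8 out of 16 → fraction 1/2
Expected count = 1/2 × 1248 = 624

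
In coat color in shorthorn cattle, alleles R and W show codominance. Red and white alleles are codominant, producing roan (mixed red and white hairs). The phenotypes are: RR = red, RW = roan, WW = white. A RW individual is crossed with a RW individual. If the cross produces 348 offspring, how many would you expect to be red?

Punnett square for RW × RW:
Offspring genotypes: 1 RR, 2 RW, 1 WW
Phenotype counts: 1 red, 2 roan, 1 white
red: 1 out of 4 → fraction 1/4
Expected count = 1/4 × 348 = 87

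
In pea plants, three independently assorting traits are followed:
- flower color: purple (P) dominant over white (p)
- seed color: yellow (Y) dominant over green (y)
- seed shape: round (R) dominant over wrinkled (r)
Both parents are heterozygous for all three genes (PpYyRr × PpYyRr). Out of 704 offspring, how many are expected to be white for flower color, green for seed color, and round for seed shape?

Trihybrid cross: PpYyRr × PpYyRr
Each trait segregates independently with a 3:1 phenotypic ratio, so each gene contributes 3/4 (dominant) or 1/4 (recessive).
Target: white (flower color), green (seed color), round (seed shape)
Probability = product of independent per-trait probabilities
= 1/4 × 1/4 × 3/4 = 3/64
Expected count = 3/64 × 704 = 33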